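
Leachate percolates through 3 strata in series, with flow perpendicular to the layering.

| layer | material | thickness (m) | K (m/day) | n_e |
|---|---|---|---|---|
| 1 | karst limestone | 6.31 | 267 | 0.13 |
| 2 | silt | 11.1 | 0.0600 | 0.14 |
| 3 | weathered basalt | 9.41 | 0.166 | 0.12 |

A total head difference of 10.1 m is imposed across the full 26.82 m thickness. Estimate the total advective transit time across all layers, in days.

83.8

With flow normal to the layers, continuity requires the same specific discharge q through every layer.
Σ(b_i/K_i) = 6.31/267 + 11.1/0.0600 + 9.41/0.166 = 241.7 d.
q = Δh / Σ(b_i/K_i) = 10.1 / 241.7 = 0.04179 m/day.
In each layer the seepage velocity is v_i = q/n_i, so the layer transit time is t_i = b_i·n_i / q:
  layer 1 (karst limestone): t_1 = 6.31 × 0.13 / 0.04179 = 19.63 d
  layer 2 (silt): t_2 = 11.1 × 0.14 / 0.04179 = 37.19 d
  layer 3 (weathered basalt): t_3 = 9.41 × 0.12 / 0.04179 = 27.02 d
Total t = Σ t_i = 83.84 days.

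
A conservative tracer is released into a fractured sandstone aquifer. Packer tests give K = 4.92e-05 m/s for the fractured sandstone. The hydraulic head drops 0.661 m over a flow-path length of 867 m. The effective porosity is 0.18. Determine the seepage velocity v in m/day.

0.0180

Convert K: 4.92e-05 m/s × 86400 = 4.251 m/day.
Hydraulic gradient i = Δh / L = 0.661 / 867 = 0.0007624.
Darcy flux q = K · i = 4.251 × 0.0007624 = 0.003241 m/day.
Seepage velocity v = q / n_e = 0.003241 / 0.18 = 0.01800 m/day.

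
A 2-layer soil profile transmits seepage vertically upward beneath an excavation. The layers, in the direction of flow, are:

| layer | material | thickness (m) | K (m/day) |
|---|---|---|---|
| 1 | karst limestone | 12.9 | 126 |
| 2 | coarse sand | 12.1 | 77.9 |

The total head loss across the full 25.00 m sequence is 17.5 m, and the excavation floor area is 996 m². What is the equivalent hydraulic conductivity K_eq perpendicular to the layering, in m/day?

97.0

Flow is perpendicular to layering, so the layers act in series and the equivalent K is the thickness-weighted harmonic mean.
Total thickness L = 12.9 + 12.1 = 25.00 m.
Σ(b_i/K_i) = 12.9/126 + 12.1/77.9 = 0.2577 d.
K_eq = L / Σ(b_i/K_i) = 25.00 / 0.2577 = 97.01 m/day.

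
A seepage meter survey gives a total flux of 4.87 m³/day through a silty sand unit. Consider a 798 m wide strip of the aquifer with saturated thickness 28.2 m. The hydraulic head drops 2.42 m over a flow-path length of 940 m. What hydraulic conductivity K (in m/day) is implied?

Cross-sectional area A = 798 × 28.2 = 22504 m².
Hydraulic gradient i = Δh / L = 2.42 / 940 = 0.002574.
From Q = K·A·i, K = Q / (A·i) = 4.87 / (22504 × 0.002574) = 0.08406 m/day.

0.0841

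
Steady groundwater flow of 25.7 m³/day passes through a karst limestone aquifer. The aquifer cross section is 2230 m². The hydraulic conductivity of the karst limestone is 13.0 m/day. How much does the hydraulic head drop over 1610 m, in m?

From Q = K·A·i, i = Q / (K·A) = 25.7 / (13.00 × 2230) = 0.0008865.
Head loss Δh = i · L = 0.0008865 × 1610 = 1.427 m.

1.43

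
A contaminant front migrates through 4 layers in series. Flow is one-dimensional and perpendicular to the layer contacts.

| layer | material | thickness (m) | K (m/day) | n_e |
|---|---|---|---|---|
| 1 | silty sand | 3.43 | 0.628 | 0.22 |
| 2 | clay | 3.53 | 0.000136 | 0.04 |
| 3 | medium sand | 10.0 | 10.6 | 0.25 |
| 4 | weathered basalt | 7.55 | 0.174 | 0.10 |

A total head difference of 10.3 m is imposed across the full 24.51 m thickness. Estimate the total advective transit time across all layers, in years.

With flow normal to the layers, continuity requires the same specific discharge q through every layer.
Σ(b_i/K_i) = 3.43/0.628 + 3.53/0.000136 + 10.0/10.6 + 7.55/0.174 = 26006 d.
q = Δh / Σ(b_i/K_i) = 10.3 / 26006 = 0.0003961 m/day.
In each layer the seepage velocity is v_i = q/n_i, so the layer transit time is t_i = b_i·n_i / q:
  layer 1 (silty sand): t_1 = 3.43 × 0.22 / 0.0003961 = 1905 d
  layer 2 (clay): t_2 = 3.53 × 0.04 / 0.0003961 = 356.5 d
  layer 3 (medium sand): t_3 = 10.0 × 0.25 / 0.0003961 = 6312 d
  layer 4 (weathered basalt): t_4 = 7.55 × 0.10 / 0.0003961 = 1906 d
Total t = Σ t_i = 10480 days = 28.69 years.

28.7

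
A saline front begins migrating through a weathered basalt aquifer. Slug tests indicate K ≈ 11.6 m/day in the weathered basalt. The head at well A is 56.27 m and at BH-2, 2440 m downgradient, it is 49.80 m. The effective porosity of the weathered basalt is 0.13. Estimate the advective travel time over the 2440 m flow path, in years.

28.2

Hydraulic gradient i = (56.27 − 49.80) / 2440 = 6.47 / 2440 = 0.002652.
Darcy flux q = K · i = 11.60 × 0.002652 = 0.03076 m/day.
Seepage velocity v = q / n_e = 0.03076 / 0.13 = 0.2366 m/day.
Travel time t = L / v = 2440 / 0.2366 = 10312 days = 28.23 years.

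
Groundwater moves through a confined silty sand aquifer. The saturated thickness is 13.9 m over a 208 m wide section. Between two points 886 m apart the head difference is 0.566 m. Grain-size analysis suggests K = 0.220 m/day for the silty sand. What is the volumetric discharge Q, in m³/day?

0.406

Cross-sectional area A = 208 × 13.9 = 2891 m².
Hydraulic gradient i = Δh / L = 0.566 / 886 = 0.0006388.
Darcy's law: Q = K · A · i = 0.2200 × 2891 × 0.0006388 = 0.4063 m³/day.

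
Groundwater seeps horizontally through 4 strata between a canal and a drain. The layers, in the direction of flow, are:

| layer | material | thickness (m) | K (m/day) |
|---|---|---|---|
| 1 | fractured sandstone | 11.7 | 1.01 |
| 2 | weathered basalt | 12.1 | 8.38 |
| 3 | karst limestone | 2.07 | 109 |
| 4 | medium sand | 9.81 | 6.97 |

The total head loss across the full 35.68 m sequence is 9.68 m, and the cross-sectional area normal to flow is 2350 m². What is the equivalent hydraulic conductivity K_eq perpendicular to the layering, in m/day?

Flow is perpendicular to layering, so the layers act in series and the equivalent K is the thickness-weighted harmonic mean.
Total thickness L = 11.7 + 12.1 + 2.07 + 9.81 = 35.68 m.
Σ(b_i/K_i) = 11.7/1.01 + 12.1/8.38 + 2.07/109 + 9.81/6.97 = 14.45 d.
K_eq = L / Σ(b_i/K_i) = 35.68 / 14.45 = 2.468 m/day.

2.47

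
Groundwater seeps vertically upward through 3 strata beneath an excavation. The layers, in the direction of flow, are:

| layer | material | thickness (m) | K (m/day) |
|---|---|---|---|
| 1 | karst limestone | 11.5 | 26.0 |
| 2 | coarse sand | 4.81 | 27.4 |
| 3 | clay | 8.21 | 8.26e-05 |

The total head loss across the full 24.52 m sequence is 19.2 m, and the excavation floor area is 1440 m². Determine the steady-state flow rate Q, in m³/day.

0.278

Flow is perpendicular to layering, so the layers act in series and the equivalent K is the thickness-weighted harmonic mean.
Total thickness L = 11.5 + 4.81 + 8.21 = 24.52 m.
Σ(b_i/K_i) = 11.5/26.0 + 4.81/27.4 + 8.21/8.26e-05 = 99395 d.
K_eq = L / Σ(b_i/K_i) = 24.52 / 99395 = 0.0002467 m/day.
Q = K_eq · A · (Δh/L) = 0.0002467 × 1440 × (19.2/24.52) = 0.2782 m³/day.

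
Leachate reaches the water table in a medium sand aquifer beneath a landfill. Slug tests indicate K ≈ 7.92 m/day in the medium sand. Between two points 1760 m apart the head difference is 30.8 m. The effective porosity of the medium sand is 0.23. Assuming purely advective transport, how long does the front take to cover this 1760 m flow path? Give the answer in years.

8.00

Hydraulic gradient i = Δh / L = 30.8 / 1760 = 0.01750.
Darcy flux q = K · i = 7.920 × 0.01750 = 0.1386 m/day.
Seepage velocity v = q / n_e = 0.1386 / 0.23 = 0.6026 m/day.
Travel time t = L / v = 1760 / 0.6026 = 2921 days = 7.996 years.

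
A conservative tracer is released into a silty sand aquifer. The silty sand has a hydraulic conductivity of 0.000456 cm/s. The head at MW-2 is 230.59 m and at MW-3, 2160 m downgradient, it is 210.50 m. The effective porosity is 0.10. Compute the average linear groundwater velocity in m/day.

Convert K: 0.000456 cm/s × 864 = 0.3940 m/day.
Hydraulic gradient i = (230.59 − 210.50) / 2160 = 20.09 / 2160 = 0.009301.
Darcy flux q = K · i = 0.3940 × 0.009301 = 0.003664 m/day.
Seepage velocity v = q / n_e = 0.003664 / 0.10 = 0.03664 m/day.

0.0366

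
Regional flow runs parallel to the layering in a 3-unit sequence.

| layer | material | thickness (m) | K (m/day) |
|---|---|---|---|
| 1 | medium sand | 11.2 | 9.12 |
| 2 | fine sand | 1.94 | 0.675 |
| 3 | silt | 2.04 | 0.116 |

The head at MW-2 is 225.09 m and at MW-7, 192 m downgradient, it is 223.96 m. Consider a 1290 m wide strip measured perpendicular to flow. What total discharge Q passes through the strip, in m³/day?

Flow is parallel to layering, so each bed carries its own Darcy discharge and the transmissivities add.
Σ(K_i·b_i) = 9.12×11.2 + 0.675×1.94 + 0.116×2.04 = 103.7 m²/day.
Hydraulic gradient i = (225.09 − 223.96) / 192 = 1.13 / 192 = 0.005885.
Q = Σ(K_i·b_i) · W · i = 103.7 × 1290 × 0.005885 = 787.2 m³/day.

787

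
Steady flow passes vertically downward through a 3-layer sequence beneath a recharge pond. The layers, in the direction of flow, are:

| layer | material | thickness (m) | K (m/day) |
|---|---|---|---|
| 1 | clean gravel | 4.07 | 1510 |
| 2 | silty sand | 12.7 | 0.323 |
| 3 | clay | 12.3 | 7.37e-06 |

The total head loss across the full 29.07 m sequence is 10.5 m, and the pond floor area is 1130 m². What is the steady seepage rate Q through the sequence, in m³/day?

Flow is perpendicular to layering, so the layers act in series and the equivalent K is the thickness-weighted harmonic mean.
Total thickness L = 4.07 + 12.7 + 12.3 = 29.07 m.
Σ(b_i/K_i) = 4.07/1510 + 12.7/0.323 + 12.3/7.37e-06 = 1.669e+06 d.
K_eq = L / Σ(b_i/K_i) = 29.07 / 1.669e+06 = 1.742e-05 m/day.
Q = K_eq · A · (Δh/L) = 1.742e-05 × 1130 × (10.5/29.07) = 0.007109 m³/day.

0.00711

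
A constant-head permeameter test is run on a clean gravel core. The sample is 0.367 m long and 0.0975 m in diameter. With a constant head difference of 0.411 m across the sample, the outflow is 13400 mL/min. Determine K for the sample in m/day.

2310

Cross-sectional area A = π·(d/2)² = π × (0.0975/2)² = 0.007466 m².
Convert discharge: 13400 mL/min = 0.0002233 m³/s.
Darcy's law rearranged: K = Q·L / (A·Δh) = 0.0002233 × 0.367 / (0.007466 × 0.411) = 0.02671 m/s = 2308 m/day.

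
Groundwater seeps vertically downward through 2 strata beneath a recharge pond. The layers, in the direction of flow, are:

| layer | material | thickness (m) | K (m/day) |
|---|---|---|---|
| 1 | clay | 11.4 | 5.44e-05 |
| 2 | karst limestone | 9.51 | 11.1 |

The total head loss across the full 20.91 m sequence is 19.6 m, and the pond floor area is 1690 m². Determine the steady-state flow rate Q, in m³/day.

0.158

Flow is perpendicular to layering, so the layers act in series and the equivalent K is the thickness-weighted harmonic mean.
Total thickness L = 11.4 + 9.51 = 20.91 m.
Σ(b_i/K_i) = 11.4/5.44e-05 + 9.51/11.1 = 2.096e+05 d.
K_eq = L / Σ(b_i/K_i) = 20.91 / 2.096e+05 = 9.978e-05 m/day.
Q = K_eq · A · (Δh/L) = 9.978e-05 × 1690 × (19.6/20.91) = 0.1581 m³/day.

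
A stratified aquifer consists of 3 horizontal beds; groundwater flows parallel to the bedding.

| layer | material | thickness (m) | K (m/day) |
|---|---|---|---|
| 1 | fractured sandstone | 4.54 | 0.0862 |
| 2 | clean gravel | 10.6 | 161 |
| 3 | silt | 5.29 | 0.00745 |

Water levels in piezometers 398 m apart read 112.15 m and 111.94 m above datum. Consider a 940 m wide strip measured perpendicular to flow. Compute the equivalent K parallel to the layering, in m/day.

Flow is parallel to layering, so each bed carries its own Darcy discharge and the transmissivities add.
Σ(K_i·b_i) = 0.0862×4.54 + 161×10.6 + 0.00745×5.29 = 1707 m²/day.
Total thickness b = 20.43 m, so K_eq = Σ(K_i·b_i)/b = 83.56 m/day.

83.6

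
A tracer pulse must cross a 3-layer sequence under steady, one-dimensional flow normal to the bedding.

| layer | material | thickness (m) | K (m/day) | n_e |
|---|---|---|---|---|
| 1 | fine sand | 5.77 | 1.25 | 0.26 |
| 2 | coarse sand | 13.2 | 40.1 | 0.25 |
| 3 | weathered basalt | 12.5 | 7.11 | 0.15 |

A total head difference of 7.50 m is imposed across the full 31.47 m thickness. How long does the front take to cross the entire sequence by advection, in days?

With flow normal to the layers, continuity requires the same specific discharge q through every layer.
Σ(b_i/K_i) = 5.77/1.25 + 13.2/40.1 + 12.5/7.11 = 6.703 d.
q = Δh / Σ(b_i/K_i) = 7.50 / 6.703 = 1.119 m/day.
In each layer the seepage velocity is v_i = q/n_i, so the layer transit time is t_i = b_i·n_i / q:
  layer 1 (fine sand): t_1 = 5.77 × 0.26 / 1.119 = 1.341 d
  layer 2 (coarse sand): t_2 = 13.2 × 0.25 / 1.119 = 2.949 d
  layer 3 (weathered basalt): t_3 = 12.5 × 0.15 / 1.119 = 1.676 d
Total t = Σ t_i = 5.966 days.

5.97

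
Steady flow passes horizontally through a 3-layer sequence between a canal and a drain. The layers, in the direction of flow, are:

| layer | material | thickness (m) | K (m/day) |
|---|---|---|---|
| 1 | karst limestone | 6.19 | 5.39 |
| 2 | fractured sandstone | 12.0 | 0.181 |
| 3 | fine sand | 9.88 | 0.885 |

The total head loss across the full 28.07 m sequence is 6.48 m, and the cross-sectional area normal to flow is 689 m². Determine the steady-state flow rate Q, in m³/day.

56.8

Flow is perpendicular to layering, so the layers act in series and the equivalent K is the thickness-weighted harmonic mean.
Total thickness L = 6.19 + 12.0 + 9.88 = 28.07 m.
Σ(b_i/K_i) = 6.19/5.39 + 12.0/0.181 + 9.88/0.885 = 78.61 d.
K_eq = L / Σ(b_i/K_i) = 28.07 / 78.61 = 0.3571 m/day.
Q = K_eq · A · (Δh/L) = 0.3571 × 689 × (6.48/28.07) = 56.80 m³/day.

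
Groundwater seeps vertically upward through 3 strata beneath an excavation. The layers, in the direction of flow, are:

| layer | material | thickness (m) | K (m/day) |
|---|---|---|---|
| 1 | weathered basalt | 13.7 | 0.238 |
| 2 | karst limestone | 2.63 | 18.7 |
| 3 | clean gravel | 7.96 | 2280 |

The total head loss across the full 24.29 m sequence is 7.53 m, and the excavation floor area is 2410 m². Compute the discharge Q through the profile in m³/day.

314

Flow is perpendicular to layering, so the layers act in series and the equivalent K is the thickness-weighted harmonic mean.
Total thickness L = 13.7 + 2.63 + 7.96 = 24.29 m.
Σ(b_i/K_i) = 13.7/0.238 + 2.63/18.7 + 7.96/2280 = 57.71 d.
K_eq = L / Σ(b_i/K_i) = 24.29 / 57.71 = 0.4209 m/day.
Q = K_eq · A · (Δh/L) = 0.4209 × 2410 × (7.53/24.29) = 314.5 m³/day.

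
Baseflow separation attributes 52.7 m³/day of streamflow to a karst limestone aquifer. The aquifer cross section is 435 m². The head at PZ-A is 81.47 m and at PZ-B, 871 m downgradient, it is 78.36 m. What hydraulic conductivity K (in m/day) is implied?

Hydraulic gradient i = (81.47 − 78.36) / 871 = 3.11 / 871 = 0.003571.
From Q = K·A·i, K = Q / (A·i) = 52.7 / (435.0 × 0.003571) = 33.93 m/day.

33.9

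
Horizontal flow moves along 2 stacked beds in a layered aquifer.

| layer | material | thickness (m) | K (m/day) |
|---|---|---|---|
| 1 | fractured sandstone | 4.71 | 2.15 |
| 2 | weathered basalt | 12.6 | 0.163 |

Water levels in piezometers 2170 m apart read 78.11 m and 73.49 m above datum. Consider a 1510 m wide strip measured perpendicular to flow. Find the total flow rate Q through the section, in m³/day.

39.2

Flow is parallel to layering, so each bed carries its own Darcy discharge and the transmissivities add.
Σ(K_i·b_i) = 2.15×4.71 + 0.163×12.6 = 12.18 m²/day.
Hydraulic gradient i = (78.11 − 73.49) / 2170 = 4.62 / 2170 = 0.002129.
Q = Σ(K_i·b_i) · W · i = 12.18 × 1510 × 0.002129 = 39.16 m³/day.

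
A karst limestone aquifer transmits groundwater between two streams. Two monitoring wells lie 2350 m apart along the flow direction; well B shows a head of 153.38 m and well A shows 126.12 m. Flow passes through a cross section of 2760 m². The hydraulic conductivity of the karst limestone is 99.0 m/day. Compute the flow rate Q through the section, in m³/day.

3170

Hydraulic gradient i = (153.38 − 126.12) / 2350 = 27.26 / 2350 = 0.01160.
Darcy's law: Q = K · A · i = 99.00 × 2760 × 0.01160 = 3170 m³/day.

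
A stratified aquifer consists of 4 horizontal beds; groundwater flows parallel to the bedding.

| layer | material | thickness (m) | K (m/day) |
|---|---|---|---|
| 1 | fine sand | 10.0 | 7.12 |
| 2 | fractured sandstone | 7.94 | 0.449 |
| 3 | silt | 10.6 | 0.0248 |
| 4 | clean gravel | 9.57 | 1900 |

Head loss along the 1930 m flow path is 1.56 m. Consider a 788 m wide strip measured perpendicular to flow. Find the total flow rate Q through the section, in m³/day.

Flow is parallel to layering, so each bed carries its own Darcy discharge and the transmissivities add.
Σ(K_i·b_i) = 7.12×10.0 + 0.449×7.94 + 0.0248×10.6 + 1900×9.57 = 18258 m²/day.
Hydraulic gradient i = Δh / L = 1.56 / 1930 = 0.0008083.
Q = Σ(K_i·b_i) · W · i = 18258 × 788 × 0.0008083 = 11629 m³/day.

11600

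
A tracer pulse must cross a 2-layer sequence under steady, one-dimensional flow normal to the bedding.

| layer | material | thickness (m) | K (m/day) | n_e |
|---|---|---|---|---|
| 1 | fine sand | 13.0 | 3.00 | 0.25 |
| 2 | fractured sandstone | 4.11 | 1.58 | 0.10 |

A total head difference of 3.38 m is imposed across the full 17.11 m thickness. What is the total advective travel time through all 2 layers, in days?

7.51

With flow normal to the layers, continuity requires the same specific discharge q through every layer.
Σ(b_i/K_i) = 13.0/3.00 + 4.11/1.58 = 6.935 d.
q = Δh / Σ(b_i/K_i) = 3.38 / 6.935 = 0.4874 m/day.
In each layer the seepage velocity is v_i = q/n_i, so the layer transit time is t_i = b_i·n_i / q:
  layer 1 (fine sand): t_1 = 13.0 × 0.25 / 0.4874 = 6.668 d
  layer 2 (fractured sandstone): t_2 = 4.11 × 0.10 / 0.4874 = 0.8432 d
Total t = Σ t_i = 7.511 days.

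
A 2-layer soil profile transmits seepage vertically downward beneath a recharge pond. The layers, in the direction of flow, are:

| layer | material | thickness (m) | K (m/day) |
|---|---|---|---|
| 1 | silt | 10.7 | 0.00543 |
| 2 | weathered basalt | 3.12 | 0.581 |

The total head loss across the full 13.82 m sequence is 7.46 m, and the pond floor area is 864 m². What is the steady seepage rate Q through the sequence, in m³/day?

Flow is perpendicular to layering, so the layers act in series and the equivalent K is the thickness-weighted harmonic mean.
Total thickness L = 10.7 + 3.12 = 13.82 m.
Σ(b_i/K_i) = 10.7/0.00543 + 3.12/0.581 = 1976 d.
K_eq = L / Σ(b_i/K_i) = 13.82 / 1976 = 0.006994 m/day.
Q = K_eq · A · (Δh/L) = 0.006994 × 864 × (7.46/13.82) = 3.262 m³/day.

3.26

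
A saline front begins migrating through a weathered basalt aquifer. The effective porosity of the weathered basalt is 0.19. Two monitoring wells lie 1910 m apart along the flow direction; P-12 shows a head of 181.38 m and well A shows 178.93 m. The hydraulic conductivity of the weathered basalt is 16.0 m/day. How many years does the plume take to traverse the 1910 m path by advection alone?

48.4

Hydraulic gradient i = (181.38 − 178.93) / 1910 = 2.45 / 1910 = 0.001283.
Darcy flux q = K · i = 16.00 × 0.001283 = 0.02052 m/day.
Seepage velocity v = q / n_e = 0.02052 / 0.19 = 0.1080 m/day.
Travel time t = L / v = 1910 / 0.1080 = 17682 days = 48.41 years.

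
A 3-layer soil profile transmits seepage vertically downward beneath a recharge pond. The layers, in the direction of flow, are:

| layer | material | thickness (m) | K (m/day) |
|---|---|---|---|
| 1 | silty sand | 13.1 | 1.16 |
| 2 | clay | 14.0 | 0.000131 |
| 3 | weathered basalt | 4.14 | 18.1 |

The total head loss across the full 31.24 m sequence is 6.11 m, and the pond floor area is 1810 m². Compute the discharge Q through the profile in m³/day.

Flow is perpendicular to layering, so the layers act in series and the equivalent K is the thickness-weighted harmonic mean.
Total thickness L = 13.1 + 14.0 + 4.14 = 31.24 m.
Σ(b_i/K_i) = 13.1/1.16 + 14.0/0.000131 + 4.14/18.1 = 1.069e+05 d.
K_eq = L / Σ(b_i/K_i) = 31.24 / 1.069e+05 = 0.0002923 m/day.
Q = K_eq · A · (Δh/L) = 0.0002923 × 1810 × (6.11/31.24) = 0.1035 m³/day.

0.103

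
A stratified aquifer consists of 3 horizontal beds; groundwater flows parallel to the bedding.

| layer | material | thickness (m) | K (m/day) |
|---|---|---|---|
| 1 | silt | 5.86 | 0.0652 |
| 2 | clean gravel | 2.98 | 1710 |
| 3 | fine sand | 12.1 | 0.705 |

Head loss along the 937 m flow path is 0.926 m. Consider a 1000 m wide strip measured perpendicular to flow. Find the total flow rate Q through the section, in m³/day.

Flow is parallel to layering, so each bed carries its own Darcy discharge and the transmissivities add.
Σ(K_i·b_i) = 0.0652×5.86 + 1710×2.98 + 0.705×12.1 = 5105 m²/day.
Hydraulic gradient i = Δh / L = 0.926 / 937 = 0.0009883.
Q = Σ(K_i·b_i) · W · i = 5105 × 1000 × 0.0009883 = 5045 m³/day.

5040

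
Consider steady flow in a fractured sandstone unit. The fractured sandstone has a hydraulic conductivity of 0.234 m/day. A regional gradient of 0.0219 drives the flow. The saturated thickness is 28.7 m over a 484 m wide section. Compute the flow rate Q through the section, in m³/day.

71.2

Cross-sectional area A = 484 × 28.7 = 13891 m².
Hydraulic gradient i = 0.0219.
Darcy's law: Q = K · A · i = 0.2340 × 13891 × 0.02190 = 71.18 m³/day.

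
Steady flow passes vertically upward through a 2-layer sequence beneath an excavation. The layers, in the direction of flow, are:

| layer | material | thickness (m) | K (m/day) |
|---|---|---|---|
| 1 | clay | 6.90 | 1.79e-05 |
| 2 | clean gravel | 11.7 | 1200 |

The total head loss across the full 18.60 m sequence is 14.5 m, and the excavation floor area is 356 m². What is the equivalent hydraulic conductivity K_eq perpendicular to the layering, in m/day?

4.83e-05

Flow is perpendicular to layering, so the layers act in series and the equivalent K is the thickness-weighted harmonic mean.
Total thickness L = 6.90 + 11.7 = 18.60 m.
Σ(b_i/K_i) = 6.90/1.79e-05 + 11.7/1200 = 3.855e+05 d.
K_eq = L / Σ(b_i/K_i) = 18.60 / 3.855e+05 = 4.825e-05 m/day.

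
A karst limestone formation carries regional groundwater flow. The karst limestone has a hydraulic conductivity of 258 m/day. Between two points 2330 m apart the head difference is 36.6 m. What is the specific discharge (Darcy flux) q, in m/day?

4.05

Hydraulic gradient i = Δh / L = 36.6 / 2330 = 0.01571.
Specific discharge q = K · i = 258.0 × 0.01571 = 4.053 m/day.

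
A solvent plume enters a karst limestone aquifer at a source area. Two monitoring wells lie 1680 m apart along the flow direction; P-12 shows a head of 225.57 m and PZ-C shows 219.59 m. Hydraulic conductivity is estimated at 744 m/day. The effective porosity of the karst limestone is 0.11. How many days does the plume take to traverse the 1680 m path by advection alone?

Hydraulic gradient i = (225.57 − 219.59) / 1680 = 5.98 / 1680 = 0.003560.
Darcy flux q = K · i = 744.0 × 0.003560 = 2.648 m/day.
Seepage velocity v = q / n_e = 2.648 / 0.11 = 24.08 m/day.
Travel time t = L / v = 1680 / 24.08 = 69.78 days.

69.8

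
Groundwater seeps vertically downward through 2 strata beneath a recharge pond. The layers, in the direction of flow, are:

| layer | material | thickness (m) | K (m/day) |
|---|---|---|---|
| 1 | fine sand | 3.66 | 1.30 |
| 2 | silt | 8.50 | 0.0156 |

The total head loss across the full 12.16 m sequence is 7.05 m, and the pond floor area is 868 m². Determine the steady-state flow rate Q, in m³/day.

Flow is perpendicular to layering, so the layers act in series and the equivalent K is the thickness-weighted harmonic mean.
Total thickness L = 3.66 + 8.50 = 12.16 m.
Σ(b_i/K_i) = 3.66/1.30 + 8.50/0.0156 = 547.7 d.
K_eq = L / Σ(b_i/K_i) = 12.16 / 547.7 = 0.02220 m/day.
Q = K_eq · A · (Δh/L) = 0.02220 × 868 × (7.05/12.16) = 11.17 m³/day.

11.2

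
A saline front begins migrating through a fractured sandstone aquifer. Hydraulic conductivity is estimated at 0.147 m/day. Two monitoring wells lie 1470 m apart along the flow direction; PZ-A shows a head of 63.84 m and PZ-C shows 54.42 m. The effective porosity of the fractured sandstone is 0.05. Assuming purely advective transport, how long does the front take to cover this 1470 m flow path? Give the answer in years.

Hydraulic gradient i = (63.84 − 54.42) / 1470 = 9.42 / 1470 = 0.006408.
Darcy flux q = K · i = 0.1470 × 0.006408 = 0.0009420 m/day.
Seepage velocity v = q / n_e = 0.0009420 / 0.05 = 0.01884 m/day.
Travel time t = L / v = 1470 / 0.01884 = 78025 days = 213.6 years.

214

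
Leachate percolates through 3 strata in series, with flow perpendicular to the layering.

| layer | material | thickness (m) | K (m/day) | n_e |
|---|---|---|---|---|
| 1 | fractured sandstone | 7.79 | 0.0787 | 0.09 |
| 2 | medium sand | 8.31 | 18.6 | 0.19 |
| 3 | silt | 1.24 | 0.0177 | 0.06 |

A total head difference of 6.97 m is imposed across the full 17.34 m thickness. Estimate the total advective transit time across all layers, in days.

57.3

With flow normal to the layers, continuity requires the same specific discharge q through every layer.
Σ(b_i/K_i) = 7.79/0.0787 + 8.31/18.6 + 1.24/0.0177 = 169.5 d.
q = Δh / Σ(b_i/K_i) = 6.97 / 169.5 = 0.04112 m/day.
In each layer the seepage velocity is v_i = q/n_i, so the layer transit time is t_i = b_i·n_i / q:
  layer 1 (fractured sandstone): t_1 = 7.79 × 0.09 / 0.04112 = 17.05 d
  layer 2 (medium sand): t_2 = 8.31 × 0.19 / 0.04112 = 38.39 d
  layer 3 (silt): t_3 = 1.24 × 0.06 / 0.04112 = 1.809 d
Total t = Σ t_i = 57.25 days.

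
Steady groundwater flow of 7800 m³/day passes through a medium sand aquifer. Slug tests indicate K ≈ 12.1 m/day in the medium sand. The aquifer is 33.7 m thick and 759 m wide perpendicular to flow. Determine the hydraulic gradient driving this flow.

0.0252

Cross-sectional area A = 759 × 33.7 = 25578 m².
From Q = K·A·i, i = Q / (K·A) = 7800 / (12.10 × 25578) = 0.02520.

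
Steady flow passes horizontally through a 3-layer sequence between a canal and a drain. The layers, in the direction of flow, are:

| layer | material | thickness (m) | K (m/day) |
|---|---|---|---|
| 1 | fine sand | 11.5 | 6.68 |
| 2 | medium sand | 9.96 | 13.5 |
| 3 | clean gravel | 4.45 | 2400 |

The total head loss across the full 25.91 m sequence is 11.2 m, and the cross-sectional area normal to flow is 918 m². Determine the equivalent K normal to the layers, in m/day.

10.5

Flow is perpendicular to layering, so the layers act in series and the equivalent K is the thickness-weighted harmonic mean.
Total thickness L = 11.5 + 9.96 + 4.45 = 25.91 m.
Σ(b_i/K_i) = 11.5/6.68 + 9.96/13.5 + 4.45/2400 = 2.461 d.
K_eq = L / Σ(b_i/K_i) = 25.91 / 2.461 = 10.53 m/day.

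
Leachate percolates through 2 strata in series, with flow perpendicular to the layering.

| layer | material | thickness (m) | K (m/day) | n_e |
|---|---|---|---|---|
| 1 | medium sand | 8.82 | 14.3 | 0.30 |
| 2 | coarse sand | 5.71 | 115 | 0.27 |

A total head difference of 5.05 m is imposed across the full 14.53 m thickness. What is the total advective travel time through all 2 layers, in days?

With flow normal to the layers, continuity requires the same specific discharge q through every layer.
Σ(b_i/K_i) = 8.82/14.3 + 5.71/115 = 0.6664 d.
q = Δh / Σ(b_i/K_i) = 5.05 / 0.6664 = 7.578 m/day.
In each layer the seepage velocity is v_i = q/n_i, so the layer transit time is t_i = b_i·n_i / q:
  layer 1 (medium sand): t_1 = 8.82 × 0.30 / 7.578 = 0.3492 d
  layer 2 (coarse sand): t_2 = 5.71 × 0.27 / 7.578 = 0.2035 d
Total t = Σ t_i = 0.5526 days.

0.553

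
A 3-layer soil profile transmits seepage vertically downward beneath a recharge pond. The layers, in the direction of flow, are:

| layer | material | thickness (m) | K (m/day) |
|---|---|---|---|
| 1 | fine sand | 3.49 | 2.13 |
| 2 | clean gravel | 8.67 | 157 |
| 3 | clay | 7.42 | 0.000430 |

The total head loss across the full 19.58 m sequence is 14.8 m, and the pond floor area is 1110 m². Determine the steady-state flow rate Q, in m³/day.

Flow is perpendicular to layering, so the layers act in series and the equivalent K is the thickness-weighted harmonic mean.
Total thickness L = 3.49 + 8.67 + 7.42 = 19.58 m.
Σ(b_i/K_i) = 3.49/2.13 + 8.67/157 + 7.42/0.000430 = 17258 d.
K_eq = L / Σ(b_i/K_i) = 19.58 / 17258 = 0.001135 m/day.
Q = K_eq · A · (Δh/L) = 0.001135 × 1110 × (14.8/19.58) = 0.9519 m³/day.

0.952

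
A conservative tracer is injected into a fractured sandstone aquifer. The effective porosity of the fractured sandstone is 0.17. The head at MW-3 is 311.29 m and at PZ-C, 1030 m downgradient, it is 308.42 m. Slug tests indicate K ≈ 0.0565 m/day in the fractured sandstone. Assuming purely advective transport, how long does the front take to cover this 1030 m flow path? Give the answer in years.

Hydraulic gradient i = (311.29 − 308.42) / 1030 = 2.87 / 1030 = 0.002786.
Darcy flux q = K · i = 0.05650 × 0.002786 = 0.0001574 m/day.
Seepage velocity v = q / n_e = 0.0001574 / 0.17 = 0.0009261 m/day.
Travel time t = L / v = 1030 / 0.0009261 = 1.112e+06 days = 3045 years.

3050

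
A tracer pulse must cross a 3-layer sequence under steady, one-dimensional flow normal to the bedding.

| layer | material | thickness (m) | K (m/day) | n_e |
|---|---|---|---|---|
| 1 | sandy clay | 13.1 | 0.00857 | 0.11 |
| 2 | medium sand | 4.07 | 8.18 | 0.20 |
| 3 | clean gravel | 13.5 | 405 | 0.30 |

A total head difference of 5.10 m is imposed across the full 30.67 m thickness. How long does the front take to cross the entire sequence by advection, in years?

With flow normal to the layers, continuity requires the same specific discharge q through every layer.
Σ(b_i/K_i) = 13.1/0.00857 + 4.07/8.18 + 13.5/405 = 1529 d.
q = Δh / Σ(b_i/K_i) = 5.10 / 1529 = 0.003335 m/day.
In each layer the seepage velocity is v_i = q/n_i, so the layer transit time is t_i = b_i·n_i / q:
  layer 1 (sandy clay): t_1 = 13.1 × 0.11 / 0.003335 = 432.1 d
  layer 2 (medium sand): t_2 = 4.07 × 0.20 / 0.003335 = 244.1 d
  layer 3 (clean gravel): t_3 = 13.5 × 0.30 / 0.003335 = 1214 d
Total t = Σ t_i = 1890 days = 5.176 years.

5.18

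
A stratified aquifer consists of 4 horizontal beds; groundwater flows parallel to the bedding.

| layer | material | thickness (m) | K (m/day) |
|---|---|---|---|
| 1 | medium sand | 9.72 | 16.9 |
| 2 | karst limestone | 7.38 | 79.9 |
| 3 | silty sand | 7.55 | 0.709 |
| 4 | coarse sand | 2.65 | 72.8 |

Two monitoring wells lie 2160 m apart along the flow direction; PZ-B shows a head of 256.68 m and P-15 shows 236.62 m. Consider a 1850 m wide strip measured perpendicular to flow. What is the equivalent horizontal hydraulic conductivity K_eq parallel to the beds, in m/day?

34.9

Flow is parallel to layering, so each bed carries its own Darcy discharge and the transmissivities add.
Σ(K_i·b_i) = 16.9×9.72 + 79.9×7.38 + 0.709×7.55 + 72.8×2.65 = 952.2 m²/day.
Total thickness b = 27.30 m, so K_eq = Σ(K_i·b_i)/b = 34.88 m/day.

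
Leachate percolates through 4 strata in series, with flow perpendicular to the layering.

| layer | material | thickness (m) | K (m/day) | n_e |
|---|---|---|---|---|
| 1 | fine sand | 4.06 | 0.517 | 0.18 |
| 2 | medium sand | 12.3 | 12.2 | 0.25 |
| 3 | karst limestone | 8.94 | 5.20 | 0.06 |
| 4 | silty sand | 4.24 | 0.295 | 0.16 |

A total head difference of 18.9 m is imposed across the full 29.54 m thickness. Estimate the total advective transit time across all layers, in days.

With flow normal to the layers, continuity requires the same specific discharge q through every layer.
Σ(b_i/K_i) = 4.06/0.517 + 12.3/12.2 + 8.94/5.20 + 4.24/0.295 = 24.95 d.
q = Δh / Σ(b_i/K_i) = 18.9 / 24.95 = 0.7574 m/day.
In each layer the seepage velocity is v_i = q/n_i, so the layer transit time is t_i = b_i·n_i / q:
  layer 1 (fine sand): t_1 = 4.06 × 0.18 / 0.7574 = 0.9649 d
  layer 2 (medium sand): t_2 = 12.3 × 0.25 / 0.7574 = 4.060 d
  layer 3 (karst limestone): t_3 = 8.94 × 0.06 / 0.7574 = 0.7082 d
  layer 4 (silty sand): t_4 = 4.24 × 0.16 / 0.7574 = 0.8957 d
Total t = Σ t_i = 6.629 days.

6.63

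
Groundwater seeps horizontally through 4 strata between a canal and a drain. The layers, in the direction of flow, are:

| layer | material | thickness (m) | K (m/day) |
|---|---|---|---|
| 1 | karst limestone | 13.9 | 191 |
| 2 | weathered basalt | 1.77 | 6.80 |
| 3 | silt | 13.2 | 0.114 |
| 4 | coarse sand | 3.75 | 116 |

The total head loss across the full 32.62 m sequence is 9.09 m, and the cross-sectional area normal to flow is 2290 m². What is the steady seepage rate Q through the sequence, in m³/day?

179

Flow is perpendicular to layering, so the layers act in series and the equivalent K is the thickness-weighted harmonic mean.
Total thickness L = 13.9 + 1.77 + 13.2 + 3.75 = 32.62 m.
Σ(b_i/K_i) = 13.9/191 + 1.77/6.80 + 13.2/0.114 + 3.75/116 = 116.2 d.
K_eq = L / Σ(b_i/K_i) = 32.62 / 116.2 = 0.2808 m/day.
Q = K_eq · A · (Δh/L) = 0.2808 × 2290 × (9.09/32.62) = 179.2 m³/day.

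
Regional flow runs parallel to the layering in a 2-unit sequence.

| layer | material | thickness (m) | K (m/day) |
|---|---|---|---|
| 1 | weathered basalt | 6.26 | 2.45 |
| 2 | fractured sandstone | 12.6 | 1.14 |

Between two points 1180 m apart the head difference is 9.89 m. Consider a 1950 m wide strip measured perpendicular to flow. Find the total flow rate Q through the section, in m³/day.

485

Flow is parallel to layering, so each bed carries its own Darcy discharge and the transmissivities add.
Σ(K_i·b_i) = 2.45×6.26 + 1.14×12.6 = 29.70 m²/day.
Hydraulic gradient i = Δh / L = 9.89 / 1180 = 0.008381.
Q = Σ(K_i·b_i) · W · i = 29.70 × 1950 × 0.008381 = 485.4 m³/day.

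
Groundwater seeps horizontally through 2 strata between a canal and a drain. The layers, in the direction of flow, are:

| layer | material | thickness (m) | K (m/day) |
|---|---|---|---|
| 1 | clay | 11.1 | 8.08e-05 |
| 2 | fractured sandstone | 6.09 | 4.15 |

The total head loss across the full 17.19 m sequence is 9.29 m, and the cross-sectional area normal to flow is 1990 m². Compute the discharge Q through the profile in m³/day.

0.135

Flow is perpendicular to layering, so the layers act in series and the equivalent K is the thickness-weighted harmonic mean.
Total thickness L = 11.1 + 6.09 = 17.19 m.
Σ(b_i/K_i) = 11.1/8.08e-05 + 6.09/4.15 = 1.374e+05 d.
K_eq = L / Σ(b_i/K_i) = 17.19 / 1.374e+05 = 0.0001251 m/day.
Q = K_eq · A · (Δh/L) = 0.0001251 × 1990 × (9.29/17.19) = 0.1346 m³/day.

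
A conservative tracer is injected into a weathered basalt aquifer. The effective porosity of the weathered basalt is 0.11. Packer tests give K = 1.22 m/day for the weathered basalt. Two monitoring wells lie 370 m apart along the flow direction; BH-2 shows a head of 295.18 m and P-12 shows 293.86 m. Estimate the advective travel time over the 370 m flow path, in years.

25.6

Hydraulic gradient i = (295.18 − 293.86) / 370 = 1.32 / 370 = 0.003568.
Darcy flux q = K · i = 1.220 × 0.003568 = 0.004352 m/day.
Seepage velocity v = q / n_e = 0.004352 / 0.11 = 0.03957 m/day.
Travel time t = L / v = 370 / 0.03957 = 9351 days = 25.60 years.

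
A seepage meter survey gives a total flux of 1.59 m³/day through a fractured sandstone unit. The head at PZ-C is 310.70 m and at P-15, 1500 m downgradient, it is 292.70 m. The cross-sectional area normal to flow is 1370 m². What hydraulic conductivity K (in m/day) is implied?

0.0967

Hydraulic gradient i = (310.70 − 292.70) / 1500 = 18 / 1500 = 0.01200.
From Q = K·A·i, K = Q / (A·i) = 1.59 / (1370 × 0.01200) = 0.09672 m/day.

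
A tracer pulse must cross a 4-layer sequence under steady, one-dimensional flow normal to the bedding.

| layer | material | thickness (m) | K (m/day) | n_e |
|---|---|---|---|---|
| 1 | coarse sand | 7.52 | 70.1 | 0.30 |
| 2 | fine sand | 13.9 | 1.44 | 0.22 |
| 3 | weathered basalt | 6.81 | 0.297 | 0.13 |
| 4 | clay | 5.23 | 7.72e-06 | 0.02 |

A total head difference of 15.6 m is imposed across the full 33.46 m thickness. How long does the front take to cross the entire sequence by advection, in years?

With flow normal to the layers, continuity requires the same specific discharge q through every layer.
Σ(b_i/K_i) = 7.52/70.1 + 13.9/1.44 + 6.81/0.297 + 5.23/7.72e-06 = 6.775e+05 d.
q = Δh / Σ(b_i/K_i) = 15.6 / 6.775e+05 = 2.303e-05 m/day.
In each layer the seepage velocity is v_i = q/n_i, so the layer transit time is t_i = b_i·n_i / q:
  layer 1 (coarse sand): t_1 = 7.52 × 0.30 / 2.303e-05 = 97976 d
  layer 2 (fine sand): t_2 = 13.9 × 0.22 / 2.303e-05 = 1.328e+05 d
  layer 3 (weathered basalt): t_3 = 6.81 × 0.13 / 2.303e-05 = 38448 d
  layer 4 (clay): t_4 = 5.23 × 0.02 / 2.303e-05 = 4543 d
Total t = Σ t_i = 2.738e+05 days = 749.5 years.

750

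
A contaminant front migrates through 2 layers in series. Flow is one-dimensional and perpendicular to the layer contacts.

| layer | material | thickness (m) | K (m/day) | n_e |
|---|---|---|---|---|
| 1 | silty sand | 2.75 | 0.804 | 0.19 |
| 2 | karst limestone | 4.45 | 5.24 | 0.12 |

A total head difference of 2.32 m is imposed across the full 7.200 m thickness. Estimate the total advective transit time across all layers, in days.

1.94

With flow normal to the layers, continuity requires the same specific discharge q through every layer.
Σ(b_i/K_i) = 2.75/0.804 + 4.45/5.24 = 4.270 d.
q = Δh / Σ(b_i/K_i) = 2.32 / 4.270 = 0.5434 m/day.
In each layer the seepage velocity is v_i = q/n_i, so the layer transit time is t_i = b_i·n_i / q:
  layer 1 (silty sand): t_1 = 2.75 × 0.19 / 0.5434 = 0.9616 d
  layer 2 (karst limestone): t_2 = 4.45 × 0.12 / 0.5434 = 0.9828 d
Total t = Σ t_i = 1.944 days.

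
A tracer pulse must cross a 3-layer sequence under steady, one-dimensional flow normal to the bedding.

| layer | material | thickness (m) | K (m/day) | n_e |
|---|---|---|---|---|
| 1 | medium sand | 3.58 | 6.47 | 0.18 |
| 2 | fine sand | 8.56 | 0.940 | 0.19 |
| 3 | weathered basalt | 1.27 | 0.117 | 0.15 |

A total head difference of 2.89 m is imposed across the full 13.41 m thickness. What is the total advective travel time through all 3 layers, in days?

17.5

With flow normal to the layers, continuity requires the same specific discharge q through every layer.
Σ(b_i/K_i) = 3.58/6.47 + 8.56/0.940 + 1.27/0.117 = 20.51 d.
q = Δh / Σ(b_i/K_i) = 2.89 / 20.51 = 0.1409 m/day.
In each layer the seepage velocity is v_i = q/n_i, so the layer transit time is t_i = b_i·n_i / q:
  layer 1 (medium sand): t_1 = 3.58 × 0.18 / 0.1409 = 4.574 d
  layer 2 (fine sand): t_2 = 8.56 × 0.19 / 0.1409 = 11.54 d
  layer 3 (weathered basalt): t_3 = 1.27 × 0.15 / 0.1409 = 1.352 d
Total t = Σ t_i = 17.47 days.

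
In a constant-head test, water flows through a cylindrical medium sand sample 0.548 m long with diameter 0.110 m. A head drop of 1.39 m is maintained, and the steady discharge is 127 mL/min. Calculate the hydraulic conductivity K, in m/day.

7.59

Cross-sectional area A = π·(d/2)² = π × (0.110/2)² = 0.009503 m².
Convert discharge: 127 mL/min = 2.117e-06 m³/s.
Darcy's law rearranged: K = Q·L / (A·Δh) = 2.117e-06 × 0.548 / (0.009503 × 1.39) = 8.781e-05 m/s = 7.587 m/day.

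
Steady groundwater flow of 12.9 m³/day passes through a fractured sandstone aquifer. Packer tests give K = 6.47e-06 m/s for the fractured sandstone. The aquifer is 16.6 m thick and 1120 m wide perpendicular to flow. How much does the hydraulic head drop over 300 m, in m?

Convert K: 6.47e-06 m/s × 86400 = 0.5590 m/day.
Cross-sectional area A = 1120 × 16.6 = 18592 m².
From Q = K·A·i, i = Q / (K·A) = 12.9 / (0.5590 × 18592) = 0.001241.
Head loss Δh = i · L = 0.001241 × 300 = 0.3724 m.

0.372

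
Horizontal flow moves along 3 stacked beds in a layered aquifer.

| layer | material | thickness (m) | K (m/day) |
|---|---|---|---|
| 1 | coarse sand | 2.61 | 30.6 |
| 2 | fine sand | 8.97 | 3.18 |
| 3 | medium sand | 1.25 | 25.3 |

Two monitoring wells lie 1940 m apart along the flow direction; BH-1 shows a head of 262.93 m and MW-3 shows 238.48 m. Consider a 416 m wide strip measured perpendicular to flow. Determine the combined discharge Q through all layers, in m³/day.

734

Flow is parallel to layering, so each bed carries its own Darcy discharge and the transmissivities add.
Σ(K_i·b_i) = 30.6×2.61 + 3.18×8.97 + 25.3×1.25 = 140.0 m²/day.
Hydraulic gradient i = (262.93 − 238.48) / 1940 = 24.45 / 1940 = 0.01260.
Q = Σ(K_i·b_i) · W · i = 140.0 × 416 × 0.01260 = 734.1 m³/day.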